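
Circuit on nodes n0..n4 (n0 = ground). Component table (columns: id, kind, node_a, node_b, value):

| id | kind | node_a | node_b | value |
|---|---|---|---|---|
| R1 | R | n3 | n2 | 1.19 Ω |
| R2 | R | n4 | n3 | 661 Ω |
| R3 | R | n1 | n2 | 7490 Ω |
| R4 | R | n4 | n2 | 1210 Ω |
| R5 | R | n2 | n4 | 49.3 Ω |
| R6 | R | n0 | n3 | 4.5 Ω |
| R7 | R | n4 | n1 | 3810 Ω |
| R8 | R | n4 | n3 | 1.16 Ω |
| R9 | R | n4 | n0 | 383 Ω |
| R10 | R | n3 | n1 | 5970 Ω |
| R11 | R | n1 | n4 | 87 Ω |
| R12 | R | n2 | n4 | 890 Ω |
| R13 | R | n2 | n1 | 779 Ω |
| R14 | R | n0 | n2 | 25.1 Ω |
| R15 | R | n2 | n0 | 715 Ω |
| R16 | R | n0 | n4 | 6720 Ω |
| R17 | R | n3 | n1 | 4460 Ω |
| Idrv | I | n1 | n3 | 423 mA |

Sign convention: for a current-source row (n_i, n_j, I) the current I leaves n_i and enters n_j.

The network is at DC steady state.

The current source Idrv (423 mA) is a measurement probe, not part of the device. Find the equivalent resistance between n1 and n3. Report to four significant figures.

R_eq = 74.58 Ω

Element admittances at DC:
  Y(R1) = 0.8403 S between n3,n2
  Y(R2) = 0.001513 S between n4,n3
  Y(R3) = 0.0001335 S between n1,n2
  Y(R4) = 0.0008264 S between n4,n2
  Y(R5) = 0.02028 S between n2,n4
  Y(R6) = 0.2222 S between n0,n3
  Y(R7) = 0.0002625 S between n4,n1
  Y(R8) = 0.8621 S between n4,n3
  Y(R9) = 0.002611 S between n4,n0
  Y(R10) = 0.0001675 S between n3,n1
  Y(R11) = 0.01149 S between n1,n4
  Y(R12) = 0.001124 S between n2,n4
  Y(R13) = 0.001284 S between n2,n1
  Y(R14) = 0.03984 S between n0,n2
  Y(R15) = 0.001399 S between n2,n0
  Y(R16) = 0.0001488 S between n0,n4
  Y(R17) = 0.0002242 S between n3,n1
  Idrv: injects 0.423 A into n3 (from n1)
Assemble and solve the 4×4 MNA system:
  V(n1)=-31.53  V(n2)=-0.04656  V(n3)=0.01361  V(n4)=-0.3999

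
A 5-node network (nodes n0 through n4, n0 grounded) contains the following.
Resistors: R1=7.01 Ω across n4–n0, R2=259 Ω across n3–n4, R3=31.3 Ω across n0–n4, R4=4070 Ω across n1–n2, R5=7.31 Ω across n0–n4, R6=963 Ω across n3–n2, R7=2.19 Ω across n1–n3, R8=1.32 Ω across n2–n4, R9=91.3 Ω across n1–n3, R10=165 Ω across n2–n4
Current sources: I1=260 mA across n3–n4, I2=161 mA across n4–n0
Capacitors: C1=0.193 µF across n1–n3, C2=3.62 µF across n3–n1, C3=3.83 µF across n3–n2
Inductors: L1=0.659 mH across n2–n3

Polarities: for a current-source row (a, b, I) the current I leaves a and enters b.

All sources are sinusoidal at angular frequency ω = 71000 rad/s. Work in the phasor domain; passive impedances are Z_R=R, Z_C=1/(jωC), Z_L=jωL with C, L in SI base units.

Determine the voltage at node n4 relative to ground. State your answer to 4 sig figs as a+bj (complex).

Apply KCL at each of the 4 non-ground nodes and solve the resulting linear system.
Node n1: branches {R4, C1, C2, R7, R9} → V_1 = -0.8770+1.026j
Node n2: branches {R4, R6, L1, R8, C3, R10} → V_2 = -0.8557-0.005192j
Node n3: branches {R2, I1, C1, C2, R6, L1, R7, R9, C3} → V_3 = -0.8768+1.027j
Node n4: branches {R1, R2, R3, I1, R5, R8, R10, I2} → V_4 = -0.5170+0.000j

-0.5170+0.000j V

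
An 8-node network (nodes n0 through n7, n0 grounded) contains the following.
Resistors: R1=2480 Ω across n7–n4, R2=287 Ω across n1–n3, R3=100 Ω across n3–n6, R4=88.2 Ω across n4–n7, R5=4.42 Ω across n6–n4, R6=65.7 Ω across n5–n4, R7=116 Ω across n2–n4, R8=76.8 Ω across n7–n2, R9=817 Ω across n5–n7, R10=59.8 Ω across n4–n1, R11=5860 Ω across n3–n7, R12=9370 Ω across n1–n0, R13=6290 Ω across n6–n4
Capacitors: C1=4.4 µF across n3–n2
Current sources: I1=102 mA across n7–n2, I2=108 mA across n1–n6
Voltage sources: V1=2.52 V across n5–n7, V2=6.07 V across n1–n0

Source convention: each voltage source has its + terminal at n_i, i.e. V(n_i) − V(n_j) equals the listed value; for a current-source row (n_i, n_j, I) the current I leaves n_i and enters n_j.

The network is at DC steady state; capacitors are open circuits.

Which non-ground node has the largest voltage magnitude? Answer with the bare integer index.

Element admittances at DC:
  Y(R1) = 0.0004032 S between n7,n4
  Y(R2) = 0.003484 S between n1,n3
  Y(C1) = 0.000 S between n3,n2
  Y(R3) = 0.01000 S between n3,n6
  Y(R4) = 0.01134 S between n4,n7
  Y(R5) = 0.2262 S between n6,n4
  I1: injects 0.102 A into n2 (from n7)
  Y(R6) = 0.01522 S between n5,n4
  Y(R7) = 0.008621 S between n2,n4
  Y(R8) = 0.01302 S between n7,n2
  Y(R9) = 0.001224 S between n5,n7
  Y(R10) = 0.01672 S between n4,n1
  Y(R11) = 0.0001706 S between n3,n7
  Y(R12) = 0.0001067 S between n1,n0
  Y(R13) = 0.0001590 S between n6,n4
  I2: injects 0.108 A into n6 (from n1)
  V1: constraint V(n5)−V(n7) = 2.52
  V2: constraint V(n1)−V(n0) = 6.07
Assemble and solve the 9×9 MNA system:
  V(n1)=6.070  V(n2)=14.85  V(n3)=10.47  V(n4)=11.61  V(n5)=11.68  V(n6)=12.02  V(n7)=9.162
  i(V1)=-0.004150  i(V2)=-0.0006478

2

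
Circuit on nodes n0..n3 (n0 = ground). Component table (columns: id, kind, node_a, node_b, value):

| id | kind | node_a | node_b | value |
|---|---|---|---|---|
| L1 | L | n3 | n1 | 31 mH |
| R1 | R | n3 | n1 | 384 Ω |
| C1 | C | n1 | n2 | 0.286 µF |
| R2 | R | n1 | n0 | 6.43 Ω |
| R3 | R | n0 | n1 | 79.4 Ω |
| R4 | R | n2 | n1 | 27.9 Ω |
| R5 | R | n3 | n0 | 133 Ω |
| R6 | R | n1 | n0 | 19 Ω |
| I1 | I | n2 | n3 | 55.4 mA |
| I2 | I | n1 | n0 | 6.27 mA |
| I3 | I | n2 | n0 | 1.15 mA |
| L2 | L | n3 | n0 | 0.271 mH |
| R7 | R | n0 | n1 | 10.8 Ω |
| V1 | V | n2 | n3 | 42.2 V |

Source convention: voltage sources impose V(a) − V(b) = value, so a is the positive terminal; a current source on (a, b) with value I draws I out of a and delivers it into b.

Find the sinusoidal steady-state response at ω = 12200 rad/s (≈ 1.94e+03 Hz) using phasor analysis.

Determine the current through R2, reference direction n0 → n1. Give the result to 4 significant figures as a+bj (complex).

Apply KCL at each of the 3 non-ground nodes and solve the resulting linear system.
Node n1: branches {L1, R1, C1, R2, R3, R4, R6, I2, R7} → V_1 = 4.271-0.07793j
Node n2: branches {C1, R4, I1, I3, V1} → V_2 = 42.01-4.445j
Node n3: branches {L1, R1, R5, I1, L2, V1} → V_3 = -0.1912-4.445j
Source currents: i(V1)=-1.424+0.02484j

-0.6643+0.01212j A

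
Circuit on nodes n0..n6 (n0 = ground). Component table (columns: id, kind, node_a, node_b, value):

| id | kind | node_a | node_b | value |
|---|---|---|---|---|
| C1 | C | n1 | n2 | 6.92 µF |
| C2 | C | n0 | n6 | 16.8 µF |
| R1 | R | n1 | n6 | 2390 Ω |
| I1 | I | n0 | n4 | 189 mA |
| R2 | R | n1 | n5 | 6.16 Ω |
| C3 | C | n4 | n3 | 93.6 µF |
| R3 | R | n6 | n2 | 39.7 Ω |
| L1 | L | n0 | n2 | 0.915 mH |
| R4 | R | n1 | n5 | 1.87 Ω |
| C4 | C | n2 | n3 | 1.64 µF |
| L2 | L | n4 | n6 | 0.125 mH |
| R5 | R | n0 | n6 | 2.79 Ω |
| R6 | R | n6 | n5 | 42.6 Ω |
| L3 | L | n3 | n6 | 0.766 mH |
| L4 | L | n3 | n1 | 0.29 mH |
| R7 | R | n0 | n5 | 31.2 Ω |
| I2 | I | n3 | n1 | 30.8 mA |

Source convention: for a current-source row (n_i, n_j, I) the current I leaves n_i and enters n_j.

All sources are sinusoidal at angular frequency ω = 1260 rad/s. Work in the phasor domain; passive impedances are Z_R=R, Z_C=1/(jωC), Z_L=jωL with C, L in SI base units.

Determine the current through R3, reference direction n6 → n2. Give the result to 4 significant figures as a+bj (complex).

0.01150-0.001192j A

Element admittances at ω=1260 rad/s:
  Y(C1) = 0.000+0.008719j S between n1,n2
  Y(C2) = 0.000+0.02117j S between n0,n6
  Y(R1) = 0.0004184+0.000j S between n1,n6
  I1: injects 0.189 A into n4 (from n0)
  Y(R2) = 0.1623+0.000j S between n1,n5
  Y(C3) = 0.000+0.1179j S between n4,n3
  Y(R3) = 0.02519+0.000j S between n6,n2
  Y(L1) = 0.000-0.8674j S between n0,n2
  Y(R4) = 0.5348+0.000j S between n1,n5
  Y(C4) = 0.000+0.002066j S between n2,n3
  Y(L2) = 0.000-6.349j S between n4,n6
  Y(R5) = 0.3584+0.000j S between n0,n6
  Y(R6) = 0.02347+0.000j S between n6,n5
  Y(L3) = 0.000-1.036j S between n3,n6
  Y(L4) = 0.000-2.737j S between n3,n1
  Y(R7) = 0.03205+0.000j S between n0,n5
  I2: injects 0.0308 A into n1 (from n3)
Assemble and solve the 6×6 MNA system:
  V(n1)=0.4567-0.04677j  V(n2)=-0.004357+0.01403j  V(n3)=0.4559-0.05284j  V(n4)=0.4522-0.002589j  V(n5)=0.4371-0.04435j  V(n6)=0.4523-0.03329j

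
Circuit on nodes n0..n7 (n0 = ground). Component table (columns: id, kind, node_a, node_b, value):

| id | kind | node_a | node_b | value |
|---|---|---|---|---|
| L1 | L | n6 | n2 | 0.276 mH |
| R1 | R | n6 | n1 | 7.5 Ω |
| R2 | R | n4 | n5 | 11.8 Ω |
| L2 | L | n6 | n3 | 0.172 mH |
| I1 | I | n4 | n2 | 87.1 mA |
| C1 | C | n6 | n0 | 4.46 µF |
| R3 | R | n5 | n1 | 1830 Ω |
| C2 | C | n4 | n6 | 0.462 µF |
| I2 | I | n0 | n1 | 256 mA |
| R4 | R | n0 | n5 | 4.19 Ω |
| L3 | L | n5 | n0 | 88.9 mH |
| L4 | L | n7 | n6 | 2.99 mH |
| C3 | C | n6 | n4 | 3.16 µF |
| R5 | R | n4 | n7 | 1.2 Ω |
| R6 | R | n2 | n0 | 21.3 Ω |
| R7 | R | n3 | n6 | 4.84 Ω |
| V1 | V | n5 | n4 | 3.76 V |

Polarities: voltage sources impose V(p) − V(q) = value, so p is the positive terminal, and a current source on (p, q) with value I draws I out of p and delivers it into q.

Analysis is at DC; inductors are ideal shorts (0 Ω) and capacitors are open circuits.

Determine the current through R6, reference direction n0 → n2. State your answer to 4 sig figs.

Apply KCL at each of the 7 non-ground nodes and solve the resulting linear system.
Node n1: branches {R1, R3, I2} → V_1 = -1.244
Node n2: branches {L1, I1, R6} → V_2 = -3.169
Node n3: branches {L2, R7} → V_3 = -3.169
Node n4: branches {R2, I1, C2, C3, R5, V1} → V_4 = -3.760
Node n5: branches {R2, R3, R4, L3, V1} → V_5 = 0.000
Node n6: branches {L1, R1, L2, C1, C2, L4, C3, R7} → V_6 = -3.169
Node n7: branches {L4, R5} → V_7 = -3.169
Source currents: i(L1)=-0.2359, i(L2)=0.000, i(L3)=0.4048, i(L4)=-0.4926, i(V1)=-0.7241

0.1488 A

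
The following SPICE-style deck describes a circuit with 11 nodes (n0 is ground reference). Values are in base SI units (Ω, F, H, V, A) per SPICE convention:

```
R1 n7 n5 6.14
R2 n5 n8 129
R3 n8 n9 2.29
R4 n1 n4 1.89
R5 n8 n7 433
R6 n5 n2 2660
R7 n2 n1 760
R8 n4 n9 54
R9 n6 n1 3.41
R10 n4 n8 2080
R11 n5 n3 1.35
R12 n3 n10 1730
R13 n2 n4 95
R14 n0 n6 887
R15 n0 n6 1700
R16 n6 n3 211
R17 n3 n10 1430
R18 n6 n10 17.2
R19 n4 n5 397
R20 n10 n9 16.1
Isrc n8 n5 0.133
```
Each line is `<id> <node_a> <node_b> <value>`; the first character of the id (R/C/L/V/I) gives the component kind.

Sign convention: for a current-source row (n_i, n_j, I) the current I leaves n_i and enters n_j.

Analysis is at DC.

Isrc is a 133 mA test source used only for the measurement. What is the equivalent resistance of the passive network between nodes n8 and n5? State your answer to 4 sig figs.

R_eq = 56.95 Ω

MNA unknowns: 10 node voltages V₁..V_10
R1: Y=0.1629 on G[7,5]
R2: Y=0.007752 on G[5,8]
R3: Y=0.4367 on G[8,9]
R4: Y=0.5291 on G[1,4]
R5: Y=0.002309 on G[8,7]
R6: Y=0.0003759 on G[5,2]
R7: Y=0.001316 on G[2,1]
R8: Y=0.01852 on G[4,9]
R9: Y=0.2933 on G[6,1]
R10: Y=0.0004808 on G[4,8]
R11: Y=0.7407 on G[5,3]
R12: Y=0.0005780 on G[3,10]
R13: Y=0.01053 on G[2,4]
R14: Y=0.001127 on G[0,6]
R15: Y=0.0005882 on G[0,6]
R16: Y=0.004739 on G[6,3]
R17: Y=0.0006993 on G[3,10]
R18: Y=0.05814 on G[6,10]
R19: Y=0.002519 on G[4,5]
R20: Y=0.06211 on G[10,9]
Isrc: z[8]−=0.133, z[5]+=0.133
solve → V1=-0.006410, V2=0.1863, V3=6.319, V4=-0.01044, V5=6.371, V6=0.000, V7=6.265, V8=-1.204, V9=-1.074, V10=-0.4827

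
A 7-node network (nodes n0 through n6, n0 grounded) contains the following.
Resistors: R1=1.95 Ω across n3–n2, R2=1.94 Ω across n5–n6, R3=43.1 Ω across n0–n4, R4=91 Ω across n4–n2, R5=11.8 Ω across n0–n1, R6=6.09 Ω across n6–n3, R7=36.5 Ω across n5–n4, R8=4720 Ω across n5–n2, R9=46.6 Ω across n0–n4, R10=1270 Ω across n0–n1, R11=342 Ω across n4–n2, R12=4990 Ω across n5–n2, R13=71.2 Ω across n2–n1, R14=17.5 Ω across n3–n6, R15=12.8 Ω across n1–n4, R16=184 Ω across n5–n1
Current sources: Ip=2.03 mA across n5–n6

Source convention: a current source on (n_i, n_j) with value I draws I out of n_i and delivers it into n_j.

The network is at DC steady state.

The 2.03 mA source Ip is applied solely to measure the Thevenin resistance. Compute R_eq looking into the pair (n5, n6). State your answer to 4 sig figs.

R_eq = 1.889 Ω

Apply KCL at each of the 6 non-ground nodes and solve the resulting linear system.
Node n1: branches {R5, R10, R13, R15, R16} → V_1 = 5.044e-05
Node n2: branches {R1, R4, R8, R11, R12, R13} → V_2 = 0.001835
Node n3: branches {R1, R6, R14} → V_3 = 0.001939
Node n4: branches {R3, R4, R7, R9, R11, R15} → V_4 = -9.659e-05
Node n5: branches {R2, R7, R8, R12, R16, Ip} → V_5 = -0.001654
Node n6: branches {R2, R6, R14, Ip} → V_6 = 0.002180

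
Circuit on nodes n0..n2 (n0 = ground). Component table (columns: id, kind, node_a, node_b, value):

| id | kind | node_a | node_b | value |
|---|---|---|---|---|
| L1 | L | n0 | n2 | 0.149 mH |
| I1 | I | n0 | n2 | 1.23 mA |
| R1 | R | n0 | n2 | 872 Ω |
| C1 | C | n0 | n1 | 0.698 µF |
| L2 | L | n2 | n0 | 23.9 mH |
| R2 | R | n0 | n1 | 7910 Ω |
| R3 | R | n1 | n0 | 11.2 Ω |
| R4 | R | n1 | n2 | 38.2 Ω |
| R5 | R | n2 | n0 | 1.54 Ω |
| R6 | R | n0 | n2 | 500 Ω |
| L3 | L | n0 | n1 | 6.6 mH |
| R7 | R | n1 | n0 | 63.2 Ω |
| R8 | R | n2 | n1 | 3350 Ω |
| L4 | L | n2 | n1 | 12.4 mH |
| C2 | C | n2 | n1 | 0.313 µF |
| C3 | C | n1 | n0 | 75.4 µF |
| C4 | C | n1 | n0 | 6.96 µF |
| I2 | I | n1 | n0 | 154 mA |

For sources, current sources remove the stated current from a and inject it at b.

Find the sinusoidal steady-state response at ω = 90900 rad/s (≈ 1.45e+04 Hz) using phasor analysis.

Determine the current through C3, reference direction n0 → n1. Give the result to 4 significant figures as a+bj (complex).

Apply KCL at each of the 2 non-ground nodes and solve the resulting linear system.
Node n1: branches {C1, R2, R3, R4, L3, R7, R8, L4, C2, C3, C4, I2} → V_1 = -0.0003470+0.02032j
Node n2: branches {L1, I1, R1, L2, R4, R5, R6, R8, L4, C2} → V_2 = 0.0009151+0.0008413j

0.1393+0.002379j A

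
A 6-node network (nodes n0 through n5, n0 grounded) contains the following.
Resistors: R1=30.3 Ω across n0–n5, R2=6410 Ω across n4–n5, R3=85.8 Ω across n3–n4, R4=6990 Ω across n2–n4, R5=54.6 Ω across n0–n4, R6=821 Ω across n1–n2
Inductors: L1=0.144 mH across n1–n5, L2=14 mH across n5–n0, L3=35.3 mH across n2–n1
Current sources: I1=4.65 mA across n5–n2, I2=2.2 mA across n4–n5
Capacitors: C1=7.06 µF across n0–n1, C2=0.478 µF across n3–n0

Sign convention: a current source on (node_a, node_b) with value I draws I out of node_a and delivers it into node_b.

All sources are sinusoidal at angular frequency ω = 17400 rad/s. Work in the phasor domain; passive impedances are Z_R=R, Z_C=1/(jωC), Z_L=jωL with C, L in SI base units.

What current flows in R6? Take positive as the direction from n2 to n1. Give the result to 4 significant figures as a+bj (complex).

0.001704+0.002045j A

Element admittances at ω=17400 rad/s:
  Y(R1) = 0.03300+0.000j S between n0,n5
  Y(R2) = 0.0001560+0.000j S between n4,n5
  Y(R3) = 0.01166+0.000j S between n3,n4
  Y(R4) = 0.0001431+0.000j S between n2,n4
  Y(L1) = 0.000-0.3991j S between n1,n5
  Y(L2) = 0.000-0.004105j S between n5,n0
  Y(L3) = 0.000-0.001628j S between n2,n1
  Y(R5) = 0.01832+0.000j S between n0,n4
  I1: injects 0.00465 A into n2 (from n5)
  Y(R6) = 0.001218+0.000j S between n1,n2
  Y(C1) = 0.000+0.1228j S between n0,n1
  Y(C2) = 0.000+0.008317j S between n3,n0
  I2: injects 0.0022 A into n5 (from n4)
Assemble and solve the 5×5 MNA system:
  V(n1)=0.004242-0.01619j  V(n2)=1.404+1.663j  V(n3)=-0.03953+0.05847j  V(n4)=-0.08126+0.03026j  V(n5)=0.002351-0.02232j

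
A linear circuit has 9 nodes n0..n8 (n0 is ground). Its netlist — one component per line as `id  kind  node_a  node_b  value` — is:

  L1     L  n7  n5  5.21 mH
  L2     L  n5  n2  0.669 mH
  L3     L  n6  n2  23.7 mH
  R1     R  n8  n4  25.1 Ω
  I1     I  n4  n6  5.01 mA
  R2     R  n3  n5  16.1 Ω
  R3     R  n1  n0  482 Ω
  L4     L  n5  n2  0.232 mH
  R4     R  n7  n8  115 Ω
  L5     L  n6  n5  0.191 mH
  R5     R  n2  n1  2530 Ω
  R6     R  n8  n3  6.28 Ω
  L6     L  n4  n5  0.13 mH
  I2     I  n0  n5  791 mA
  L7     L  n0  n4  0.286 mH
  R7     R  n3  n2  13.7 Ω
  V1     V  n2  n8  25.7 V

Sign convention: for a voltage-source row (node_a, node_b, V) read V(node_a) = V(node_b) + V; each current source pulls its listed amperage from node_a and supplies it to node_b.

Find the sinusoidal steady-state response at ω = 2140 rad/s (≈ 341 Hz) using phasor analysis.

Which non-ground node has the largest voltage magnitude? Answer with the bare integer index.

MNA unknowns: 8 node voltages V₁..V_8 plus 1 source current (V1)
L1: Y=0.000-0.08969j on G[7,5]
L2: Y=0.000-0.6985j on G[5,2]
L3: Y=0.000-0.01972j on G[6,2]
R1: Y=0.03984+0.000j on G[8,4]
I1: z[4]−=0.00501, z[6]+=0.00501
R2: Y=0.06211+0.000j on G[3,5]
R3: Y=0.002075+0.000j on G[1,0]
L4: Y=0.000-2.014j on G[5,2]
R4: Y=0.008696+0.000j on G[7,8]
L5: Y=0.000-2.447j on G[6,5]
R5: Y=0.0003953+0.000j on G[2,1]
R6: Y=0.1592+0.000j on G[8,3]
L6: Y=0.000-3.595j on G[4,5]
I2: z[0]−=0.791, z[5]+=0.791
L7: Y=0.000-1.634j on G[0,4]
R7: Y=0.07299+0.000j on G[3,2]
V1: row V2−V8=25.7, i_V1 at 2,8
solve → V1=0.009210+0.2816j, V2=0.05755+1.760j, V3=-13.85+1.597j, V4=0.0003576+0.4841j, V5=0.01466+0.9898j, V6=0.01500+0.9980j, V7=-0.2982-1.467j, V8=-25.64+1.760j
aux → i_V1=-3.119+0.1047j

8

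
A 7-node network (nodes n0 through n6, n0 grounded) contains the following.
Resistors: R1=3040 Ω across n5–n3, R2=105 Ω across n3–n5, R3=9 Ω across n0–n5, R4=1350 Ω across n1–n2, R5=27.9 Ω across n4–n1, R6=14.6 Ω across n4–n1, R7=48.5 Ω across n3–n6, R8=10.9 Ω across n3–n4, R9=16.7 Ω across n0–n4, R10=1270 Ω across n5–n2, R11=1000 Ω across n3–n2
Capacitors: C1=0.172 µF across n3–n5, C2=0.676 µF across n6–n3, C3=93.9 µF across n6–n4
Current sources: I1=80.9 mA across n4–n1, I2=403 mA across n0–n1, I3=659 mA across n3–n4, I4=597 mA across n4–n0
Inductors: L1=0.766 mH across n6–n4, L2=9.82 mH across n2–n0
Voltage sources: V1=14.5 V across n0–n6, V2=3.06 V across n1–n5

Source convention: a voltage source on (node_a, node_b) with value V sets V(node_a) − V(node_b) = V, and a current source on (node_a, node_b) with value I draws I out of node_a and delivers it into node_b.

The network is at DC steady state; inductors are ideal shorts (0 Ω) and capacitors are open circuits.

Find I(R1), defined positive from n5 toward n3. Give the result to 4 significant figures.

0.004056 A

Apply KCL at each of the 6 non-ground nodes and solve the resulting linear system.
Node n1: branches {R4, R5, I1, R6, I2, V2} → V_1 = -3.724
Node n2: branches {R4, L2, R10, R11} → V_2 = 0.000
Node n3: branches {R1, C1, R2, I3, C2, R7, R8, R11} → V_3 = -19.11
Node n4: branches {R5, I1, R6, I3, L1, I4, C3, R8, R9} → V_4 = -14.50
Node n5: branches {R1, C1, R2, R3, R10, V2} → V_5 = -6.784
Node n6: branches {C2, L1, R7, C3, V1} → V_6 = -14.50
Source currents: i(L1)=-1.550, i(L2)=-0.02721, i(V1)=-1.455, i(V2)=-0.6376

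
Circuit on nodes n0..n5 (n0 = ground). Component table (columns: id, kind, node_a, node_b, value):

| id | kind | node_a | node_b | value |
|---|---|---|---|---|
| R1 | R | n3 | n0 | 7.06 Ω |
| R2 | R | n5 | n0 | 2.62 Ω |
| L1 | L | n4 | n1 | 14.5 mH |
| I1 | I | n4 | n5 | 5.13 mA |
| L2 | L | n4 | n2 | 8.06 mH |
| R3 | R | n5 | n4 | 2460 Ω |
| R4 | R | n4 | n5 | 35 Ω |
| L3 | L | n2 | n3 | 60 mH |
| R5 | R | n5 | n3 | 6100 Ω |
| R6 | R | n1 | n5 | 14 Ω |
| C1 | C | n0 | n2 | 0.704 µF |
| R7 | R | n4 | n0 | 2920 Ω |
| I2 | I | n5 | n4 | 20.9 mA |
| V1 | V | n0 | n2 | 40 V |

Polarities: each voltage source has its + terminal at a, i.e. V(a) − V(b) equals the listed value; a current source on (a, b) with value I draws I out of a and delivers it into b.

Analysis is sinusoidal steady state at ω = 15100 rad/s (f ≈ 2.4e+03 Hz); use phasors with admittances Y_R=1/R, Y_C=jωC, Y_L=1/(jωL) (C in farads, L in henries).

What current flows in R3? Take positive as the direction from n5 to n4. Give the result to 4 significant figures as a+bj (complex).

0.001520-0.003829j A

MNA unknowns: 5 node voltages V₁..V_5 plus 1 source current (V1)
R1: Y=0.1416+0.000j on G[3,0]
R2: Y=0.3817+0.000j on G[5,0]
L1: Y=0.000-0.004567j on G[4,1]
I1: z[4]−=0.00513, z[5]+=0.00513
L2: Y=0.000-0.008217j on G[4,2]
R3: Y=0.0004065+0.000j on G[5,4]
R4: Y=0.02857+0.000j on G[4,5]
L3: Y=0.000-0.001104j on G[2,3]
R5: Y=0.0001639+0.000j on G[5,3]
R6: Y=0.07143+0.000j on G[1,5]
C1: Y=0.000+0.01063j on G[0,2]
R7: Y=0.0003425+0.000j on G[4,0]
I2: z[5]−=0.0209, z[4]+=0.0209
V1: row V0−V2=40, i_V1 at 0,2
solve → V1=0.3690+1.043j, V2=-40.00+0.000j, V3=-0.002679+0.3122j, V4=-3.954+10.19j, V5=-0.2156+0.7666j
aux → i_V1=-0.08404-0.08489j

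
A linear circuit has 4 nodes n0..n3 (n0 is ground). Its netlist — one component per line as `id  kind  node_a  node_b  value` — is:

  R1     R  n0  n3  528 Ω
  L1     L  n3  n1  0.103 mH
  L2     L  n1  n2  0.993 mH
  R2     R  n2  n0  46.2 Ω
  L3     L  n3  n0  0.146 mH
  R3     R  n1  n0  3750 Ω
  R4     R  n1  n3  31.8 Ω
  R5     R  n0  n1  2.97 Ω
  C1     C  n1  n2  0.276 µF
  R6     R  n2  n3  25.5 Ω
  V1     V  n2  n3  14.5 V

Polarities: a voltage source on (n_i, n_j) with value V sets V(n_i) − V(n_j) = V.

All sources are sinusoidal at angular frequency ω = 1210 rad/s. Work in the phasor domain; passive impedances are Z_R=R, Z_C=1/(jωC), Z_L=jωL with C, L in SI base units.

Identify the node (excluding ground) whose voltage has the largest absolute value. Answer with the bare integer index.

MNA unknowns: 3 node voltages V₁..V_3 plus 1 source current (V1)
R1: Y=0.001894+0.000j on G[0,3]
L1: Y=0.000-8.024j on G[3,1]
L2: Y=0.000-0.8323j on G[1,2]
R2: Y=0.02165+0.000j on G[2,0]
L3: Y=0.000-5.661j on G[3,0]
R3: Y=0.0002667+0.000j on G[1,0]
R4: Y=0.03145+0.000j on G[1,3]
R5: Y=0.3367+0.000j on G[0,1]
C1: Y=0.000+0.0003340j on G[1,2]
R6: Y=0.03922+0.000j on G[2,3]
V1: row V2−V3=14.5, i_V1 at 2,3
solve → V1=1.343-0.1912j, V2=14.49-0.1353j, V3=-0.01195-0.1353j
aux → i_V1=-0.9287+10.94j

2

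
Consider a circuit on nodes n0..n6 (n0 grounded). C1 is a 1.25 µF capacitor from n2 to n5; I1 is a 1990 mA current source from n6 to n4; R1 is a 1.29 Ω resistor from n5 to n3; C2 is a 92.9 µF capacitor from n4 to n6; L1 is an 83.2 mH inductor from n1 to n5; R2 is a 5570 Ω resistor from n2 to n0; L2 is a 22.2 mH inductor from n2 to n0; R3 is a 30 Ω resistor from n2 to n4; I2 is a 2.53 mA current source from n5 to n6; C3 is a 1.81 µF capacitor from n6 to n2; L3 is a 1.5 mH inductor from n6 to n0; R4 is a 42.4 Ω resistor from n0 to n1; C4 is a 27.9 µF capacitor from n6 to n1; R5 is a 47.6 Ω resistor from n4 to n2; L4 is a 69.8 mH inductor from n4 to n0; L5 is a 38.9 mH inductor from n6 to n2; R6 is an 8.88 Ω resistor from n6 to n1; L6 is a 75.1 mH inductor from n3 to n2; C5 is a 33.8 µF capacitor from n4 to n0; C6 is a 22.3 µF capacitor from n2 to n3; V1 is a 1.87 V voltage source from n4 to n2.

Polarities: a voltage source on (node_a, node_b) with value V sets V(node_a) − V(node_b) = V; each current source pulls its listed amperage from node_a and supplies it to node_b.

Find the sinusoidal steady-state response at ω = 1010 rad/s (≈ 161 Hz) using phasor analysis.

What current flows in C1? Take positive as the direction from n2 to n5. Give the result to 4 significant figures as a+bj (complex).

0.1411-0.04887j A

Element admittances at ω=1010 rad/s:
  Y(C1) = 0.000+0.001263j S between n2,n5
  I1: injects 1.99 A into n4 (from n6)
  Y(R1) = 0.7752+0.000j S between n5,n3
  Y(C2) = 0.000+0.09383j S between n4,n6
  Y(L1) = 0.000-0.01190j S between n1,n5
  Y(R2) = 0.0001795+0.000j S between n2,n0
  Y(L2) = 0.000-0.04460j S between n2,n0
  Y(R3) = 0.03333+0.000j S between n2,n4
  I2: injects 0.00253 A into n6 (from n5)
  Y(C3) = 0.000+0.001828j S between n6,n2
  Y(L3) = 0.000-0.6601j S between n6,n0
  Y(R4) = 0.02358+0.000j S between n0,n1
  Y(C4) = 0.000+0.02818j S between n6,n1
  Y(R5) = 0.02101+0.000j S between n4,n2
  Y(L4) = 0.000-0.01418j S between n4,n0
  Y(L5) = 0.000-0.02545j S between n6,n2
  Y(R6) = 0.1126+0.000j S between n6,n1
  Y(L6) = 0.000-0.01318j S between n3,n2
  Y(C5) = 0.000+0.03414j S between n4,n0
  Y(C6) = 0.000+0.02252j S between n2,n3
  V1: constraint V(n4)−V(n2) = 1.87
Assemble and solve the 7×7 MNA system:
  V(n1)=7.444-4.390j  V(n2)=4.272-17.18j  V(n3)=44.32+94.11j  V(n4)=6.142-17.18j  V(n5)=42.98+94.59j  V(n6)=-0.2645+0.3742j
  i(V1)=-0.1011-0.7237j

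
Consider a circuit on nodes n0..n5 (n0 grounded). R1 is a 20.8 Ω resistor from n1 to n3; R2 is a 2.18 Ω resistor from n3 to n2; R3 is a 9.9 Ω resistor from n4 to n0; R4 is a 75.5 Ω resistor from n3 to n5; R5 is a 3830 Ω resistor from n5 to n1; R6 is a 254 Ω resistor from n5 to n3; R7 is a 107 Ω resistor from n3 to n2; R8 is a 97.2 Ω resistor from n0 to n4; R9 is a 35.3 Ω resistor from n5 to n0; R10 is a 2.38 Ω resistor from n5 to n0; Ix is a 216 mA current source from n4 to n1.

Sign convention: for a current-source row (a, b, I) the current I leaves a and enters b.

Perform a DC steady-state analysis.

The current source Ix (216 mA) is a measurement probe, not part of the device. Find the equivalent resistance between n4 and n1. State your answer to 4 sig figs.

Apply KCL at each of the 5 non-ground nodes and solve the resulting linear system.
Node n1: branches {R1, R5, Ix} → V_1 = 17.20
Node n2: branches {R2, R7} → V_2 = 12.80
Node n3: branches {R1, R2, R4, R6, R7} → V_3 = 12.80
Node n4: branches {R3, R8, Ix} → V_4 = -1.941
Node n5: branches {R4, R5, R6, R9, R10} → V_5 = 0.4816

R_eq = 88.62 Ω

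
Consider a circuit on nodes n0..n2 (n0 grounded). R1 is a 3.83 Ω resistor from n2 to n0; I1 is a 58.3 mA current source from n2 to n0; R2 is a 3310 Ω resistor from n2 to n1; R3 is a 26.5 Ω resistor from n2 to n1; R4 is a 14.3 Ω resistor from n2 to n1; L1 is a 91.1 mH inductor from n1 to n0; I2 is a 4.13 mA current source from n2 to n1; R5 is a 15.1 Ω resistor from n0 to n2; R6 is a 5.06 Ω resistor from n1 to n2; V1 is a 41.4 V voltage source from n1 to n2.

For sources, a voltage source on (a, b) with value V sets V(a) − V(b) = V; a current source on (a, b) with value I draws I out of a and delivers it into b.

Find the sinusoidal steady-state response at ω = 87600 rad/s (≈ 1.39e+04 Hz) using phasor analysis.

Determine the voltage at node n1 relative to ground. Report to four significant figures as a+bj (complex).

Element admittances at ω=87600 rad/s:
  Y(R1) = 0.2611+0.000j S between n2,n0
  I1: injects 0.0583 A into n0 (from n2)
  Y(R2) = 0.0003021+0.000j S between n2,n1
  Y(R3) = 0.03774+0.000j S between n2,n1
  Y(R4) = 0.06993+0.000j S between n2,n1
  Y(L1) = 0.000-0.0001253j S between n1,n0
  I2: injects 0.00413 A into n1 (from n2)
  Y(R5) = 0.06623+0.000j S between n0,n2
  Y(R6) = 0.1976+0.000j S between n1,n2
  V1: constraint V(n1)−V(n2) = 41.4
Assemble and solve the 3×3 MNA system:
  V(n1)=41.22+0.01578j  V(n2)=-0.1781+0.01578j
  i(V1)=-12.65+0.005165j

41.22+0.01578j V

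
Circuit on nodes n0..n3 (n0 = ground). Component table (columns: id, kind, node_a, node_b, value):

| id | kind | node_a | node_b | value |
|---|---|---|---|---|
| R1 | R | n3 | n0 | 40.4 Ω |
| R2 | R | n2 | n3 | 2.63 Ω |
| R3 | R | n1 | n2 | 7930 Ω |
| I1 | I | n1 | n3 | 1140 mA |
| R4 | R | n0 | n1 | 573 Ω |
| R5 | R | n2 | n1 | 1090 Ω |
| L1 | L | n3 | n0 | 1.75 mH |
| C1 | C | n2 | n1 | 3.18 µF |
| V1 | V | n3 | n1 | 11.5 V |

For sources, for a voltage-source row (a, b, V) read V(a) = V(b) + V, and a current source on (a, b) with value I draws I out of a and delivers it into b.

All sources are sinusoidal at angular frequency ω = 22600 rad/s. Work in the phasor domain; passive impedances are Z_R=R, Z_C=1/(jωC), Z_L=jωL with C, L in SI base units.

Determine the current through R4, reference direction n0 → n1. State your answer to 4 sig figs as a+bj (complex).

Apply KCL at each of the 3 non-ground nodes and solve the resulting linear system.
Node n1: branches {R3, I1, R4, R5, C1, V1} → V_1 = -11.10+0.3783j
Node n2: branches {R2, R3, R5, C1} → V_2 = -0.02853-1.709j
Node n3: branches {R1, R2, I1, L1, V1} → V_3 = 0.3964+0.3783j
Source currents: i(V1)=0.9590-0.7931j

0.01938-0.0006602j A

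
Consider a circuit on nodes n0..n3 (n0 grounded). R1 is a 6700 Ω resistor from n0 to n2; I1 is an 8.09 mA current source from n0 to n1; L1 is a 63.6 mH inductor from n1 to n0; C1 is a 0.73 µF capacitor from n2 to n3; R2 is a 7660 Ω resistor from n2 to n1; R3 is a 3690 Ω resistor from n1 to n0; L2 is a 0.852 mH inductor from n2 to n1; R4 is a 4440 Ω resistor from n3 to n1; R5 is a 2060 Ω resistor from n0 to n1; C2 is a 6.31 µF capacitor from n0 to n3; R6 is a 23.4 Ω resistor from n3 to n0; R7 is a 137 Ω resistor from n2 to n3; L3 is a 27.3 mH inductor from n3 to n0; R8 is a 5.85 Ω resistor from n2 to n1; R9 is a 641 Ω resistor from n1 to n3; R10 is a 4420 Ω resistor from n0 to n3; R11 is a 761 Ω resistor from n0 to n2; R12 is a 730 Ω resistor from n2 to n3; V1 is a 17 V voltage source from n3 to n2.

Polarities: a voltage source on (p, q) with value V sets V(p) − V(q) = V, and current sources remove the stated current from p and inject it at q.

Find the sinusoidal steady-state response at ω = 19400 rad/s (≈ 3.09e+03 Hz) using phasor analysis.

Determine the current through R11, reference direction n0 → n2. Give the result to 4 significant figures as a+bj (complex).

MNA unknowns: 3 node voltages V₁..V_3 plus 1 source current (V1)
R1: Y=0.0001493+0.000j on G[0,2]
I1: z[0]−=0.00809, z[1]+=0.00809
L1: Y=0.000-0.0008105j on G[1,0]
C1: Y=0.000+0.01416j on G[2,3]
R2: Y=0.0001305+0.000j on G[2,1]
R3: Y=0.0002710+0.000j on G[1,0]
L2: Y=0.000-0.06050j on G[2,1]
R4: Y=0.0002252+0.000j on G[3,1]
R5: Y=0.0004854+0.000j on G[0,1]
C2: Y=0.000+0.1224j on G[0,3]
R6: Y=0.04274+0.000j on G[3,0]
R7: Y=0.007299+0.000j on G[2,3]
L3: Y=0.000-0.001888j on G[3,0]
R8: Y=0.1709+0.000j on G[2,1]
R9: Y=0.001560+0.000j on G[1,3]
R10: Y=0.0002262+0.000j on G[0,3]
R11: Y=0.001314+0.000j on G[0,2]
R12: Y=0.001370+0.000j on G[2,3]
V1: row V3−V2=17, i_V1 at 3,2
solve → V1=-16.68-0.3465j, V2=-16.97-0.3708j, V3=0.02663-0.3708j
aux → i_V1=-0.2230-0.2280j

0.02230+0.0004872j A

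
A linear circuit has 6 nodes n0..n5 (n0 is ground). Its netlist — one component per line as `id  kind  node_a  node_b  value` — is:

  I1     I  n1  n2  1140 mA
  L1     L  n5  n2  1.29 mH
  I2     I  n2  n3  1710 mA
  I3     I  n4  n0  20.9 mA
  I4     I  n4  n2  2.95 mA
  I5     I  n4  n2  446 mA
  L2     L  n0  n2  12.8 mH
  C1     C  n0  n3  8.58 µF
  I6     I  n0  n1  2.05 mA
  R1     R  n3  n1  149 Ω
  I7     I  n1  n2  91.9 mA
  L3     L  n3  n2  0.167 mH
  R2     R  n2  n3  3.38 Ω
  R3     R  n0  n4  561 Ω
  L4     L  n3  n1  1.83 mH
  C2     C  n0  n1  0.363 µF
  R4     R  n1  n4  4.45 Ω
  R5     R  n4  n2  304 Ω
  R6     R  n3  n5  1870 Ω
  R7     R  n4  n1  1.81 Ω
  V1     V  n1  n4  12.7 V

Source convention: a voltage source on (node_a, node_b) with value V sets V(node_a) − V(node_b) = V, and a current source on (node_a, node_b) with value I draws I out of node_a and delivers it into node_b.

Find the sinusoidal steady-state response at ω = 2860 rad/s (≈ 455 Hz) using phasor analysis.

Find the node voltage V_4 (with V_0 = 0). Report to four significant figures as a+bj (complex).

Element admittances at ω=2860 rad/s:
  I1: injects 1.14 A into n2 (from n1)
  Y(L1) = 0.000-0.2710j S between n5,n2
  I2: injects 1.71 A into n3 (from n2)
  I3: injects 0.0209 A into n0 (from n4)
  I4: injects 0.00295 A into n2 (from n4)
  I5: injects 0.446 A into n2 (from n4)
  Y(L2) = 0.000-0.02732j S between n0,n2
  Y(C1) = 0.000+0.02454j S between n0,n3
  I6: injects 0.00205 A into n1 (from n0)
  Y(R1) = 0.006711+0.000j S between n3,n1
  I7: injects 0.0919 A into n2 (from n1)
  Y(L3) = 0.000-2.094j S between n3,n2
  Y(R2) = 0.2959+0.000j S between n2,n3
  Y(R3) = 0.001783+0.000j S between n0,n4
  Y(L4) = 0.000-0.1911j S between n3,n1
  Y(C2) = 0.000+0.001038j S between n0,n1
  Y(R4) = 0.2247+0.000j S between n1,n4
  Y(R5) = 0.003289+0.000j S between n4,n2
  Y(R6) = 0.0005348+0.000j S between n3,n5
  Y(R7) = 0.5525+0.000j S between n4,n1
  V1: constraint V(n1)−V(n4) = 12.7
Assemble and solve the 6×6 MNA system:
  V(n1)=-5.787-3.833j  V(n2)=-5.210+4.561j  V(n3)=-5.277+4.665j  V(n4)=-18.49-3.833j  V(n5)=-5.210+4.561j
  i(V1)=-9.477-0.03444j

-18.49-3.833j V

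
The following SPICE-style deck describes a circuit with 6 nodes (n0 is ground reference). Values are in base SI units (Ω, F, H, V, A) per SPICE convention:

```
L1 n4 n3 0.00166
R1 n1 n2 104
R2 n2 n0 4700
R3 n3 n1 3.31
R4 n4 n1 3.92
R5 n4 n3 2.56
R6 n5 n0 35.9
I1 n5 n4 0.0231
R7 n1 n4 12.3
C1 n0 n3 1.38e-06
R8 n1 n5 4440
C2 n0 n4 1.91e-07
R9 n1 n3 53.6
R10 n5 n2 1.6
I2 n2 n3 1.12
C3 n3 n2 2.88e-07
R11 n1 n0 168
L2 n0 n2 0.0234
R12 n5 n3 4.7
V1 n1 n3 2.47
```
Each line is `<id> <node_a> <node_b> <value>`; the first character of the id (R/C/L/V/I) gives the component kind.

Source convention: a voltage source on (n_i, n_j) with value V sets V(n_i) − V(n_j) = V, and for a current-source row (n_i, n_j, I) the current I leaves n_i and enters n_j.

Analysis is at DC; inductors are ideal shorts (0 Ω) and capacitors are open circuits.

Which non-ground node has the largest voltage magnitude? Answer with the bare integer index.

Element admittances at DC:
  L1: short n4↔n3 (DC inductor)
  Y(R1) = 0.009615 S between n1,n2
  Y(R2) = 0.0002128 S between n2,n0
  Y(R3) = 0.3021 S between n3,n1
  Y(R4) = 0.2551 S between n4,n1
  Y(R5) = 0.3906 S between n4,n3
  Y(R6) = 0.02786 S between n5,n0
  I1: injects 0.0231 A into n4 (from n5)
  Y(R7) = 0.08130 S between n1,n4
  Y(C1) = 0.000 S between n0,n3
  Y(R8) = 0.0002252 S between n1,n5
  Y(C2) = 0.000 S between n0,n4
  Y(R9) = 0.01866 S between n1,n3
  Y(R10) = 0.6250 S between n5,n2
  I2: injects 1.12 A into n3 (from n2)
  Y(C3) = 0.000 S between n3,n2
  Y(R11) = 0.005952 S between n1,n0
  L2: short n0↔n2 (DC inductor)
  Y(R12) = 0.2128 S between n5,n3
  V1: constraint V(n1)−V(n3) = 2.47
Assemble and solve the 8×8 MNA system:
  V(n1)=8.706  V(n2)=0.000  V(n3)=6.236  V(n4)=6.236  V(n5)=1.508
  i(L1)=0.8540  i(L2)=0.09382  i(V1)=-1.760

1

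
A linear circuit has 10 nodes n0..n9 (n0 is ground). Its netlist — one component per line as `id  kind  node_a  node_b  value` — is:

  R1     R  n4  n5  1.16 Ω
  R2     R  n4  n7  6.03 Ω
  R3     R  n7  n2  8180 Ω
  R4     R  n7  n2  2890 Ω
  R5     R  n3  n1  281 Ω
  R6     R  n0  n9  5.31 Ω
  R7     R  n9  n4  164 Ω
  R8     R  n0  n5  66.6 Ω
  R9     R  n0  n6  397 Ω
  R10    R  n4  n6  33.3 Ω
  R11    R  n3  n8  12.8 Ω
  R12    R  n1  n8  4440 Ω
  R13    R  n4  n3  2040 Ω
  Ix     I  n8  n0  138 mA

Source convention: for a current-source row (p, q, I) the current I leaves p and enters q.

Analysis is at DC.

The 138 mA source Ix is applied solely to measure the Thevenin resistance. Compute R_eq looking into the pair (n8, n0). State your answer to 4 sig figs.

R_eq = 2096. Ω

Apply KCL at each of the 9 non-ground nodes and solve the resulting linear system.
Node n1: branches {R5, R12} → V_1 = -287.6
Node n2: branches {R3, R4} → V_2 = -6.003
Node n3: branches {R5, R11, R13} → V_3 = -287.5
Node n4: branches {R1, R2, R7, R10, R13} → V_4 = -6.003
Node n5: branches {R1, R8} → V_5 = -5.900
Node n6: branches {R9, R10} → V_6 = -5.539
Node n7: branches {R2, R3, R4} → V_7 = -6.003
Node n8: branches {R11, R12, Ix} → V_8 = -289.3
Node n9: branches {R6, R7} → V_9 = -0.1883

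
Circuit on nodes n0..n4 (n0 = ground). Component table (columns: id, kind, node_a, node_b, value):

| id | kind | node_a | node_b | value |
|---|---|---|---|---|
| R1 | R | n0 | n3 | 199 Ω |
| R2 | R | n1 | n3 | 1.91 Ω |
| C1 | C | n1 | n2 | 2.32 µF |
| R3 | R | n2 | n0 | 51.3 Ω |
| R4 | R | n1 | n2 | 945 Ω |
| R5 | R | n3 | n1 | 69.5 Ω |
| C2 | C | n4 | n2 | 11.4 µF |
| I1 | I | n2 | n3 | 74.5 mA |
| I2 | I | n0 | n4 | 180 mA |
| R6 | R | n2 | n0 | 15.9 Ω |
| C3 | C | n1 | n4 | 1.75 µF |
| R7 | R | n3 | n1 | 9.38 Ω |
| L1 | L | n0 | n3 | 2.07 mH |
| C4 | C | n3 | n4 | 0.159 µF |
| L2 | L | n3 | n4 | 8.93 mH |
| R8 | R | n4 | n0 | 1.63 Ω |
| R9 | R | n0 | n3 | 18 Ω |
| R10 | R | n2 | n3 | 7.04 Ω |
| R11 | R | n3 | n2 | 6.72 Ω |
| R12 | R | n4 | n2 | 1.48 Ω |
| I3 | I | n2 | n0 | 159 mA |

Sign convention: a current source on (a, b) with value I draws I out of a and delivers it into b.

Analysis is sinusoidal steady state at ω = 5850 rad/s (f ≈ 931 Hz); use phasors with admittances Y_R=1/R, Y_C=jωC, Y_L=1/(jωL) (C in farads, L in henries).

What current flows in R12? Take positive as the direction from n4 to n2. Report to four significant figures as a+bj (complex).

Element admittances at ω=5850 rad/s:
  Y(R1) = 0.005025+0.000j S between n0,n3
  Y(R2) = 0.5236+0.000j S between n1,n3
  Y(C1) = 0.000+0.01357j S between n1,n2
  Y(R3) = 0.01949+0.000j S between n2,n0
  Y(R4) = 0.001058+0.000j S between n1,n2
  Y(R5) = 0.01439+0.000j S between n3,n1
  Y(C2) = 0.000+0.06669j S between n4,n2
  I1: injects 0.0745 A into n3 (from n2)
  I2: injects 0.18 A into n4 (from n0)
  Y(R6) = 0.06289+0.000j S between n2,n0
  Y(C3) = 0.000+0.01024j S between n1,n4
  Y(R7) = 0.1066+0.000j S between n3,n1
  Y(L1) = 0.000-0.08258j S between n0,n3
  Y(C4) = 0.000+0.0009302j S between n3,n4
  Y(L2) = 0.000-0.01914j S between n3,n4
  Y(R8) = 0.6135+0.000j S between n4,n0
  Y(R9) = 0.05556+0.000j S between n0,n3
  Y(R10) = 0.1420+0.000j S between n2,n3
  Y(R11) = 0.1488+0.000j S between n3,n2
  Y(R12) = 0.6757+0.000j S between n4,n2
  I3: injects 0.159 A into n0 (from n2)
Assemble and solve the 4×4 MNA system:
  V(n1)=0.06064+0.02186j  V(n2)=-0.1731+0.02587j  V(n3)=0.06079+0.02698j  V(n4)=0.04785+0.002045j

0.1493-0.01610j A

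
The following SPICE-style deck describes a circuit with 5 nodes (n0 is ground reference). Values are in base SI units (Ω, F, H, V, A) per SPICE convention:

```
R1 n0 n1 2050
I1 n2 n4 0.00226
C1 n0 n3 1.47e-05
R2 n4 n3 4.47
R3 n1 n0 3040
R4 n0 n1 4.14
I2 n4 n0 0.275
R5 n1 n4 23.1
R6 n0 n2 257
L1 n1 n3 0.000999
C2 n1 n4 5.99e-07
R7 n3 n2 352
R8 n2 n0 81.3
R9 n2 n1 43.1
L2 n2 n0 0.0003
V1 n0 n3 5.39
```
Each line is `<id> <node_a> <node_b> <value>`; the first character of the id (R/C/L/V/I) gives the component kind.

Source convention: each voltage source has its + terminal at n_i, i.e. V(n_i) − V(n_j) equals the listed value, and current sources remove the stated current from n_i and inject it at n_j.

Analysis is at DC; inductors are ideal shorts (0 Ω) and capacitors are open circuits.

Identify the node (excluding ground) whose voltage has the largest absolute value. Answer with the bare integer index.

4

Element admittances at DC:
  Y(R1) = 0.0004878 S between n0,n1
  I1: injects 0.00226 A into n4 (from n2)
  Y(C1) = 0.000 S between n0,n3
  Y(R2) = 0.2237 S between n4,n3
  Y(R3) = 0.0003289 S between n1,n0
  Y(R4) = 0.2415 S between n0,n1
  I2: injects 0.275 A into n0 (from n4)
  Y(R5) = 0.04329 S between n1,n4
  Y(R6) = 0.003891 S between n0,n2
  L1: short n1↔n3 (DC inductor)
  Y(C2) = 0.000 S between n1,n4
  Y(R7) = 0.002841 S between n3,n2
  Y(R8) = 0.01230 S between n2,n0
  Y(R9) = 0.02320 S between n2,n1
  L2: short n2↔n0 (DC inductor)
  V1: constraint V(n0)−V(n3) = 5.39
Assemble and solve the 7×7 MNA system:
  V(n1)=-5.390  V(n2)=0.000  V(n3)=-5.390  V(n4)=-6.411
  i(L1)=1.387  i(L2)=-0.1426  i(V1)=-1.174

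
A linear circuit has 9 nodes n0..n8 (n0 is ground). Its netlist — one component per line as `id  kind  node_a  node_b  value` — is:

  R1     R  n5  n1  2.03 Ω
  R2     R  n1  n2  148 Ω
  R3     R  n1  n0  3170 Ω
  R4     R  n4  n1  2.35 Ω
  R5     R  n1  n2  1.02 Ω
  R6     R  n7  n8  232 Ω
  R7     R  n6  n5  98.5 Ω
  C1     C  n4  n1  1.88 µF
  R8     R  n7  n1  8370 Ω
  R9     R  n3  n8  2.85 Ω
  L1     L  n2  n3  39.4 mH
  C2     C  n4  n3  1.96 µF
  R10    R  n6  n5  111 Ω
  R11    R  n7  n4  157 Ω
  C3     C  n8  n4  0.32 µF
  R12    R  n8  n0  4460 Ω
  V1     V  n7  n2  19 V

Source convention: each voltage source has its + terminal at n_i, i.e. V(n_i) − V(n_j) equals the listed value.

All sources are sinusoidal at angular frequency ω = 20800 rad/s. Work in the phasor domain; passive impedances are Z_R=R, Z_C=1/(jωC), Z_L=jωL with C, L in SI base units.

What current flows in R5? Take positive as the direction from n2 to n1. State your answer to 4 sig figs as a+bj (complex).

Apply KCL at each of the 8 non-ground nodes and solve the resulting linear system.
Node n1: branches {R1, R2, R3, R4, R5, C1, R8} → V_1 = -0.3324+0.7008j
Node n2: branches {R2, R5, L1, V1} → V_2 = -0.5337+0.6923j
Node n3: branches {R9, L1, C2} → V_3 = 0.2785-1.001j
Node n4: branches {R4, C1, C2, R11, C3} → V_4 = 0.1270+0.6786j
Node n5: branches {R1, R7, R10} → V_5 = -0.3324+0.7008j
Node n6: branches {R7, R10} → V_6 = -0.3324+0.7008j
Node n7: branches {R6, R8, R11, V1} → V_7 = 18.47+0.6923j
Node n8: branches {R6, R9, C3, R12} → V_8 = 0.4677-0.9859j
Source currents: i(V1)=-0.1966-0.007320j

-0.1973-0.008255j A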